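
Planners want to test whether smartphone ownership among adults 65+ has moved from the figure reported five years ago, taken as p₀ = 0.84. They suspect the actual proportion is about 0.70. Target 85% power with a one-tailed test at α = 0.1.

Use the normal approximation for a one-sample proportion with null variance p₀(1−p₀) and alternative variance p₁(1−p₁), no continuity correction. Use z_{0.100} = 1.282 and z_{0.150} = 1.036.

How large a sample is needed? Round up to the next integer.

n = 46

n = [z_α·√(p₀q₀) + z_β·√(p₁q₁)]² / (p₁ − p₀)²
  = [1.282·√(0.84·0.16) + 1.036·√(0.70·0.30)]² / (-0.14)²
  = [1.282·0.3666 + 1.036·0.4583]² / 0.0196
  = [0.9447]² / 0.0196
  = 45.54
Round up → n = 46.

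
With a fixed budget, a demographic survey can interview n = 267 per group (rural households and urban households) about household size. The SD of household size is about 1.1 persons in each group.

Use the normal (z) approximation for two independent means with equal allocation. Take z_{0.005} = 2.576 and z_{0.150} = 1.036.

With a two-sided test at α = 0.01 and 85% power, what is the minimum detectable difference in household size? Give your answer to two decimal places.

Minimum detectable difference ≈ 0.34 persons

δ = (z_{α/2} + z_β) · √((σ₁²+σ₂²)/n)
  = (2.576 + 1.036) · √(2.42/267)
  = 3.612 · √0.00906
  = 3.612 · 0.0952
  = 0.3439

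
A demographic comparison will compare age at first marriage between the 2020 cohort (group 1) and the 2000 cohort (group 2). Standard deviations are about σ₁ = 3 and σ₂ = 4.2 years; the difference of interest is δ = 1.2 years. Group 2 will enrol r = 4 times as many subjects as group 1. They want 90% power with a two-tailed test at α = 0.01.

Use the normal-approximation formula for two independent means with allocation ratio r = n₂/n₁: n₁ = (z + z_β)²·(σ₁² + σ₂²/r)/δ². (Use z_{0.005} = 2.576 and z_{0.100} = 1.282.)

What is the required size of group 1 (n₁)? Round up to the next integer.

n₁ = 139

n₁ = (z_{α/2} + z_β)² · (σ₁² + σ₂²/r) / δ²
   = (2.576 + 1.282)² · (3² + 4.2²/4) / 1.2²
   = 14.8842 · (9 + 4.41) / 1.44
   = 14.8842 · 13.41 / 1.44
   = 138.61
Round up → n₁ = 139; n₂ = r·n₁ = 4 × 139 = 556.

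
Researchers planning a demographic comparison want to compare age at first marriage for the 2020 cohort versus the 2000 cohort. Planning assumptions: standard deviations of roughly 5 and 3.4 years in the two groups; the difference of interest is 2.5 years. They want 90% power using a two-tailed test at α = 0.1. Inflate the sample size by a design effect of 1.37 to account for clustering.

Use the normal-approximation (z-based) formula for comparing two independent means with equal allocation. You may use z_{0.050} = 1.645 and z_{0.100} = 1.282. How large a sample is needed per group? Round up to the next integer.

n = (z_{α/2} + z_β)² · (σ₁² + σ₂²) / δ²
  = (1.645 + 1.282)² · (5² + 3.4² = 36.56) / 2.5²
  = 8.5673 · 36.56 / 6.25
  = 50.12
Design effect: 1.37 × 50.12 = 68.66.
Round up → n = 69 per group.

n = 69 per group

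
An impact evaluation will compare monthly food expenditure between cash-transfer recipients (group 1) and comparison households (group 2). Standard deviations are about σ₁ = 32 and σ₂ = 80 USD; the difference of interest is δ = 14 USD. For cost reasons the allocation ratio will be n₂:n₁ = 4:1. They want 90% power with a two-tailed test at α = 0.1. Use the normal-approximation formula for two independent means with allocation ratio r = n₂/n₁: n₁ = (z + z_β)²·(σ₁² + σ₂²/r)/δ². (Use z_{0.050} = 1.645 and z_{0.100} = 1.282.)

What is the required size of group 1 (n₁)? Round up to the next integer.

n₁ = 115

n₁ = (z_{α/2} + z_β)² · (σ₁² + σ₂²/r) / δ²
   = (1.645 + 1.282)² · (32² + 80²/4) / 14²
   = 8.5673 · (1024 + 1600) / 196
   = 8.5673 · 2624 / 196
   = 114.70
Round up → n₁ = 115; n₂ = r·n₁ = 4 × 115 = 460.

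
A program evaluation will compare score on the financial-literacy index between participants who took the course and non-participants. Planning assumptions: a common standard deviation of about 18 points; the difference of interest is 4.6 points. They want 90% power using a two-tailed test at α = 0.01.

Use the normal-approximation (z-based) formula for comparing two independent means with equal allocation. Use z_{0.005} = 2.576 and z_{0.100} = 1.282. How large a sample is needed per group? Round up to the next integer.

n = 456 per group

n = (z_{α/2} + z_β)² · (σ₁² + σ₂²) / δ²
  = (2.576 + 1.282)² · (2·18² = 648) / 4.6²
  = 14.8842 · 648 / 21.16
  = 455.81
Round up → n = 456 per group.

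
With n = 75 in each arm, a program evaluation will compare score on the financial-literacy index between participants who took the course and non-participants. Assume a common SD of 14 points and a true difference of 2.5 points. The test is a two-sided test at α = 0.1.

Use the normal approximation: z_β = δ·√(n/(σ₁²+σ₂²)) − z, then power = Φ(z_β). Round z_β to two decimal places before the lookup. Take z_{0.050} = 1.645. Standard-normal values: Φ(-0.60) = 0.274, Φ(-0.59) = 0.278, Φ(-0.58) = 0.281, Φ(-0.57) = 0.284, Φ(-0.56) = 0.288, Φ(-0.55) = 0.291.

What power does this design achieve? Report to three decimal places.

Power ≈ 0.291

z_β = δ·√(n/(σ₁²+σ₂²)) − z_{α/2}
    = 2.5 · √(75/392) − 1.645
    = 2.5 · 0.43741 − 1.645
    = 1.0935 − 1.645 = -0.5515 → -0.55
Power = Φ(-0.55) = 0.291.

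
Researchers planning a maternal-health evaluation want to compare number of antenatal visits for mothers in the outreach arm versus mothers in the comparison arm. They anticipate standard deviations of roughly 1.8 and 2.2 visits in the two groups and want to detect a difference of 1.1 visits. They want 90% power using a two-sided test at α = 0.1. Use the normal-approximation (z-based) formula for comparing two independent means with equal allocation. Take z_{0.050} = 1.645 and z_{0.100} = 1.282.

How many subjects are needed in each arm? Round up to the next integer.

n = (z_{α/2} + z_β)² · (σ₁² + σ₂²) / δ²
  = (1.645 + 1.282)² · (1.8² + 2.2² = 8.08) / 1.1²
  = 8.5673 · 8.08 / 1.21
  = 57.21
Round up → n = 58 per group.

n = 58 per group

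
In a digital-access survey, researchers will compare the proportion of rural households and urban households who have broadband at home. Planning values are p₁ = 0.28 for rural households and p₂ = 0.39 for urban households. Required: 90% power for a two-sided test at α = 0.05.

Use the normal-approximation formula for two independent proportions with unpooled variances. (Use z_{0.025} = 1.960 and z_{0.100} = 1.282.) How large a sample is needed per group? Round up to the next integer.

n = (z_{α/2} + z_β)² · [p₁(1−p₁) + p₂(1−p₂)] / (p₁ − p₂)²
  = (1.960 + 1.282)² · (0.28·0.72 + 0.39·0.61) / (-0.11)²
  = (3.242)² · (0.2016 + 0.2379) / 0.0121
  = 10.5106 · 0.4395 / 0.0121
  = 381.77
Round up → n = 382 per group.

n = 382 per group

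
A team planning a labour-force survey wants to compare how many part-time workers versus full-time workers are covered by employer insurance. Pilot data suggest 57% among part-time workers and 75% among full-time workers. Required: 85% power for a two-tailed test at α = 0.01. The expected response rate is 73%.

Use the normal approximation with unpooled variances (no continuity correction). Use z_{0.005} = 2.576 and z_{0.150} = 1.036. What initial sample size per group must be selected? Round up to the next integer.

n = 239 per group

n = (z_{α/2} + z_β)² · [p₁(1−p₁) + p₂(1−p₂)] / (p₁ − p₂)²
  = (2.576 + 1.036)² · (0.57·0.43 + 0.75·0.25) / (-0.18)²
  = (3.612)² · (0.2451 + 0.1875) / 0.0324
  = 13.0465 · 0.4326 / 0.0324
  = 174.20
Adjust for 73% response: 174.20 / 0.73 = 238.62.
Round up → n = 239 per group.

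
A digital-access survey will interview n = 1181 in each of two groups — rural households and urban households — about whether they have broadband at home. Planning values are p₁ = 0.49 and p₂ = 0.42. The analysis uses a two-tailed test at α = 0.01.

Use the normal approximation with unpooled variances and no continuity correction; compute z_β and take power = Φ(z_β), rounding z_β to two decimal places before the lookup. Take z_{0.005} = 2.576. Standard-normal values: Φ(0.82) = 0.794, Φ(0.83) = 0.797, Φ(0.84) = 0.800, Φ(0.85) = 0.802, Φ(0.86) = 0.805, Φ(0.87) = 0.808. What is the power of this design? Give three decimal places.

z_β = |p₁−p₂|·√(n/[p₁q₁+p₂q₂]) − z_{α/2}
    = 0.07 · √(1181/0.4935) − 2.576
    = 0.07 · 48.9194 − 2.576
    = 3.4244 − 2.576 = 0.8484 → 0.85
Power = Φ(0.85) = 0.802.

Power ≈ 0.802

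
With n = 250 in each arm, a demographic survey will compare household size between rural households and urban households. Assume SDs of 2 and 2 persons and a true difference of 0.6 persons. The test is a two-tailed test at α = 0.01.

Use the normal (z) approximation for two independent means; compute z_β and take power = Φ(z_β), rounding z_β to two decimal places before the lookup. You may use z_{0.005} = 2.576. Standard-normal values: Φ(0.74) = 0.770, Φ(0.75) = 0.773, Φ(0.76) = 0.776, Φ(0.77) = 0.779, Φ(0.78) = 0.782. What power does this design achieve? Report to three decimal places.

z_β = δ·√(n/(σ₁²+σ₂²)) − z_{α/2}
    = 0.6 · √(250/8) − 2.576
    = 0.6 · 5.59017 − 2.576
    = 3.3541 − 2.576 = 0.7781 → 0.78
Power = Φ(0.78) = 0.782.

Power ≈ 0.782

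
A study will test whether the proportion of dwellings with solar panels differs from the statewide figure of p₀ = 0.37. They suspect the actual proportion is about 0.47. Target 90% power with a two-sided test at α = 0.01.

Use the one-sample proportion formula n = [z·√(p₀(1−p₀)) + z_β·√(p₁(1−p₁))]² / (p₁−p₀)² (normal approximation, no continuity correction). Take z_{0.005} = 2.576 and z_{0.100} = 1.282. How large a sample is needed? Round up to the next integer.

n = 355

n = [z_{α/2}·√(p₀q₀) + z_β·√(p₁q₁)]² / (p₁ − p₀)²
  = [2.576·√(0.37·0.63) + 1.282·√(0.47·0.53)]² / (0.10)²
  = [2.576·0.4828 + 1.282·0.4991]² / 0.0100
  = [1.8835]² / 0.0100
  = 354.78
Round up → n = 355.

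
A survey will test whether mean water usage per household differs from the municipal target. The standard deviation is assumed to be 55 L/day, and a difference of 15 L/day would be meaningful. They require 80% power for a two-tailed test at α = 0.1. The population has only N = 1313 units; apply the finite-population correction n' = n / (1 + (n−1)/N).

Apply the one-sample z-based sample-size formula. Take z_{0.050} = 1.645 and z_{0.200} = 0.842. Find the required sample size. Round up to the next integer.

n = 79

n = (z_{α/2} + z_β)² · σ² / δ²
  = (1.645 + 0.842)² · 55² / 15²
  = 6.1852 · 3025 / 225
  = 83.16
Finite-population correction (N = 1313): 83.16 / (1 + (83.16 − 1)/1313) = 78.26.
Round up → n = 79.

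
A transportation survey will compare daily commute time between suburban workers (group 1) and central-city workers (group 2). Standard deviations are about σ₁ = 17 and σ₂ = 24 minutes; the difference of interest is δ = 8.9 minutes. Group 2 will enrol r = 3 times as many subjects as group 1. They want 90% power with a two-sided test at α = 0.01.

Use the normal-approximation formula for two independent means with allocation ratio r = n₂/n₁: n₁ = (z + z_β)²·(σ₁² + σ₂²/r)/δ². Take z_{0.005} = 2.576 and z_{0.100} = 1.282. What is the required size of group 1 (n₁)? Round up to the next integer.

n₁ = 91

n₁ = (z_{α/2} + z_β)² · (σ₁² + σ₂²/r) / δ²
   = (2.576 + 1.282)² · (17² + 24²/3) / 8.9²
   = 14.8842 · (289 + 192) / 79.21
   = 14.8842 · 481 / 79.21
   = 90.38
Round up → n₁ = 91; n₂ = r·n₁ = 3 × 91 = 273.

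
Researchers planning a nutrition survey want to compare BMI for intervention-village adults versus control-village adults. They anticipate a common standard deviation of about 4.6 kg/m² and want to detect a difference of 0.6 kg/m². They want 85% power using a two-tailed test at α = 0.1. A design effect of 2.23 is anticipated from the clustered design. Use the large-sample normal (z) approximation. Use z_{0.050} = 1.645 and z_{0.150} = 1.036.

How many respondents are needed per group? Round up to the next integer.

n = 1885 per group

n = (z_{α/2} + z_β)² · (σ₁² + σ₂²) / δ²
  = (1.645 + 1.036)² · (2·4.6² = 42.32) / 0.6²
  = 7.1878 · 42.32 / 0.36
  = 844.96
Design effect: 2.23 × 844.96 = 1884.26.
Round up → n = 1885 per group.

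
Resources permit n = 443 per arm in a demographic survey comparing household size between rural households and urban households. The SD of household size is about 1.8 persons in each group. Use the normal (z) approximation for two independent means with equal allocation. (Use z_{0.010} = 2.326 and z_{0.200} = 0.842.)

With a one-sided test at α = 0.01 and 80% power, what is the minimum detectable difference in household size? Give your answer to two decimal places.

δ = (z_α + z_β) · √((σ₁²+σ₂²)/n)
  = (2.326 + 0.842) · √(6.48/443)
  = 3.168 · √0.01463
  = 3.168 · 0.1209
  = 0.3832

Minimum detectable difference ≈ 0.38 persons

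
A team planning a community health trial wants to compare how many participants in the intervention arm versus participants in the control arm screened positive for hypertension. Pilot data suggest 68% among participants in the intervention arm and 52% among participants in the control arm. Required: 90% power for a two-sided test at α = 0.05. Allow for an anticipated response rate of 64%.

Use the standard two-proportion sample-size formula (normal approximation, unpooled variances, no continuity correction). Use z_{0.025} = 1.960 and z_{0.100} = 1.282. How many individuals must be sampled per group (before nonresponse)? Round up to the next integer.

n = 300 per group

n = (z_{α/2} + z_β)² · [p₁(1−p₁) + p₂(1−p₂)] / (p₁ − p₂)²
  = (1.960 + 1.282)² · (0.68·0.32 + 0.52·0.48) / (0.16)²
  = (3.242)² · (0.2176 + 0.2496) / 0.0256
  = 10.5106 · 0.4672 / 0.0256
  = 191.82
Adjust for 64% response: 191.82 / 0.64 = 299.72.
Round up → n = 300 per group.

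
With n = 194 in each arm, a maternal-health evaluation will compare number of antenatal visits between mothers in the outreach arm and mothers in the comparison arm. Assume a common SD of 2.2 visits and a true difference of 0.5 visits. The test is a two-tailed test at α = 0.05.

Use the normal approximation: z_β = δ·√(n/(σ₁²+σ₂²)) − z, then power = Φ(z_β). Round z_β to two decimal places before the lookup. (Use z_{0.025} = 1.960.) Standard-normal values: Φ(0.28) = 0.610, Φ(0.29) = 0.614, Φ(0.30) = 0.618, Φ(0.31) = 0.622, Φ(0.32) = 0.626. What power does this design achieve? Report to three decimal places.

Power ≈ 0.610

z_β = δ·√(n/(σ₁²+σ₂²)) − z_{α/2}
    = 0.5 · √(194/9.68) − 1.960
    = 0.5 · 4.47675 − 1.960
    = 2.2384 − 1.960 = 0.2784 → 0.28
Power = Φ(0.28) = 0.610.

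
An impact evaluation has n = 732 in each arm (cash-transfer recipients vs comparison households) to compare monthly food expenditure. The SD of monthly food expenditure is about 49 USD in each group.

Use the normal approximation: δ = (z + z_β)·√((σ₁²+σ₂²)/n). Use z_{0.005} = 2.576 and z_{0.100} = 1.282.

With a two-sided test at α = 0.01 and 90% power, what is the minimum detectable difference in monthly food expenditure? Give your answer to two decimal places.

δ = (z_{α/2} + z_β) · √((σ₁²+σ₂²)/n)
  = (2.576 + 1.282) · √(4802/732)
  = 3.858 · √6.5601
  = 3.858 · 2.5613
  = 9.8814

Minimum detectable difference ≈ 9.88 USD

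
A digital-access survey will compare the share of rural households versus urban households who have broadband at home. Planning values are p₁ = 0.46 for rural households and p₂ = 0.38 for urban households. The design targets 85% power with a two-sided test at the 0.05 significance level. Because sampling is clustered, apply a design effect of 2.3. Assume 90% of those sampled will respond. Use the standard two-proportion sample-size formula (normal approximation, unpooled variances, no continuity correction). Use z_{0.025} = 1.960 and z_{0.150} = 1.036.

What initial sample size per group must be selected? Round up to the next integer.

n = (z_{α/2} + z_β)² · [p₁(1−p₁) + p₂(1−p₂)] / (p₁ − p₂)²
  = (1.960 + 1.036)² · (0.46·0.54 + 0.38·0.62) / (0.08)²
  = (2.996)² · (0.2484 + 0.2356) / 0.0064
  = 8.9760 · 0.4840 / 0.0064
  = 678.81
Design effect: 2.3 × 678.81 = 1561.27.
Adjust for 90% response: 1561.27 / 0.90 = 1734.74.
Round up → n = 1735 per group.

n = 1735 per group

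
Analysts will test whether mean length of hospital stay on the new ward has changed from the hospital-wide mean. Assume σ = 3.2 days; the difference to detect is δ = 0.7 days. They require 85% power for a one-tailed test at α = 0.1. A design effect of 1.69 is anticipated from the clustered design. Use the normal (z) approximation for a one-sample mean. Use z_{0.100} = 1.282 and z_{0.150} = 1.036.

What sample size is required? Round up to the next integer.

n = (z_α + z_β)² · σ² / δ²
  = (1.282 + 1.036)² · 3.2² / 0.7²
  = 5.3731 · 10.24 / 0.49
  = 112.29
Design effect: 1.69 × 112.29 = 189.77.
Round up → n = 190.

n = 190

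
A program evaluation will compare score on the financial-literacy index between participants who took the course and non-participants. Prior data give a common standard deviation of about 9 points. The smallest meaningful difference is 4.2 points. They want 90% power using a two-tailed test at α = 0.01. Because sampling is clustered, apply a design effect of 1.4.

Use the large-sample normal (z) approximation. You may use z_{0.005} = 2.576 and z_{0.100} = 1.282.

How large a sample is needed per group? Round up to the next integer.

n = 192 per group

n = (z_{α/2} + z_β)² · (σ₁² + σ₂²) / δ²
  = (2.576 + 1.282)² · (2·9² = 162) / 4.2²
  = 14.8842 · 162 / 17.64
  = 136.69
Design effect: 1.4 × 136.69 = 191.37.
Round up → n = 192 per group.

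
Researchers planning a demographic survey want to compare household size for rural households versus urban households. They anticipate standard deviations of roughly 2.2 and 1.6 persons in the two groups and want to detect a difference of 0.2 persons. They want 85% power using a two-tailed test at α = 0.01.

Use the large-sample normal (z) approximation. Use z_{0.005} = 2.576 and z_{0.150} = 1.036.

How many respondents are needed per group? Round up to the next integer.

n = 2414 per group

n = (z_{α/2} + z_β)² · (σ₁² + σ₂²) / δ²
  = (2.576 + 1.036)² · (2.2² + 1.6² = 7.4) / 0.2²
  = 13.0465 · 7.4 / 0.04
  = 2413.61
Round up → n = 2414 per group.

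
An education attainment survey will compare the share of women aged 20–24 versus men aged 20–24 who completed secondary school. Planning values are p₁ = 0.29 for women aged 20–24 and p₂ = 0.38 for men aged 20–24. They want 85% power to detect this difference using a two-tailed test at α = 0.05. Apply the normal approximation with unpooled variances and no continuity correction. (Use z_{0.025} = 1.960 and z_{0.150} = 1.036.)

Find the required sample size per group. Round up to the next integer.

n = 490 per group

n = (z_{α/2} + z_β)² · [p₁(1−p₁) + p₂(1−p₂)] / (p₁ − p₂)²
  = (1.960 + 1.036)² · (0.29·0.71 + 0.38·0.62) / (-0.09)²
  = (2.996)² · (0.2059 + 0.2356) / 0.0081
  = 8.9760 · 0.4415 / 0.0081
  = 489.25
Round up → n = 490 per group.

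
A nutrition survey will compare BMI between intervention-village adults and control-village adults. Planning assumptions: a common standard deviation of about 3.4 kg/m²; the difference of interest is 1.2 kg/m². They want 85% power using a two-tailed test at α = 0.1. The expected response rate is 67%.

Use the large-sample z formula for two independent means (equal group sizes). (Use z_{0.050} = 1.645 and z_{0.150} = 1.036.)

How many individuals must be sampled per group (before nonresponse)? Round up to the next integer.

n = 173 per group

n = (z_{α/2} + z_β)² · (σ₁² + σ₂²) / δ²
  = (1.645 + 1.036)² · (2·3.4² = 23.12) / 1.2²
  = 7.1878 · 23.12 / 1.44
  = 115.40
Adjust for 67% response: 115.40 / 0.67 = 172.24.
Round up → n = 173 per group.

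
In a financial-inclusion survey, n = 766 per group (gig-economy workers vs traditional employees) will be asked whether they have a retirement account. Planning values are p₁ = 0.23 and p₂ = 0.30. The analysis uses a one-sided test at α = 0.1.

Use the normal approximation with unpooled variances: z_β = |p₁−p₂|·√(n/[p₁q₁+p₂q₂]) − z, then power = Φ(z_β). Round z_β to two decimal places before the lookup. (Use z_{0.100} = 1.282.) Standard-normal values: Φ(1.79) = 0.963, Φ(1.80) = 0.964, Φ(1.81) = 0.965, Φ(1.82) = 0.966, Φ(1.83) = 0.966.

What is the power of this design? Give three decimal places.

Power ≈ 0.966

z_β = |p₁−p₂|·√(n/[p₁q₁+p₂q₂]) − z_α
    = 0.07 · √(766/0.3871) − 1.282
    = 0.07 · 44.4839 − 1.282
    = 3.1139 − 1.282 = 1.8319 → 1.83
Power = Φ(1.83) = 0.966.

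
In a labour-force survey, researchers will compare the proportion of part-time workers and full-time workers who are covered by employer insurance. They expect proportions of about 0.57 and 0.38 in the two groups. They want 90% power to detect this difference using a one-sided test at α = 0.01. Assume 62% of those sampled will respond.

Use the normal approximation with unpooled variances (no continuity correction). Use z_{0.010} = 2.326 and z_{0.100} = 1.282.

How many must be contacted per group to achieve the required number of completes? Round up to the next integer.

n = 280 per group

n = (z_α + z_β)² · [p₁(1−p₁) + p₂(1−p₂)] / (p₁ − p₂)²
  = (2.326 + 1.282)² · (0.57·0.43 + 0.38·0.62) / (0.19)²
  = (3.608)² · (0.2451 + 0.2356) / 0.0361
  = 13.0177 · 0.4807 / 0.0361
  = 173.34
Adjust for 62% response: 173.34 / 0.62 = 279.58.
Round up → n = 280 per group.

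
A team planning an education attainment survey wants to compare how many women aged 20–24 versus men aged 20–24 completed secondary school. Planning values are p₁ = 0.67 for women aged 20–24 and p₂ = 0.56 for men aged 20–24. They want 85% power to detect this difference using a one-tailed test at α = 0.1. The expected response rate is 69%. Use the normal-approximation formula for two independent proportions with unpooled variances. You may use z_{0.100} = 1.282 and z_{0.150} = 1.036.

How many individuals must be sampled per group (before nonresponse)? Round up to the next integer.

n = 301 per group

n = (z_α + z_β)² · [p₁(1−p₁) + p₂(1−p₂)] / (p₁ − p₂)²
  = (1.282 + 1.036)² · (0.67·0.33 + 0.56·0.44) / (0.11)²
  = (2.318)² · (0.2211 + 0.2464) / 0.0121
  = 5.3731 · 0.4675 / 0.0121
  = 207.60
Adjust for 69% response: 207.60 / 0.69 = 300.87.
Round up → n = 301 per group.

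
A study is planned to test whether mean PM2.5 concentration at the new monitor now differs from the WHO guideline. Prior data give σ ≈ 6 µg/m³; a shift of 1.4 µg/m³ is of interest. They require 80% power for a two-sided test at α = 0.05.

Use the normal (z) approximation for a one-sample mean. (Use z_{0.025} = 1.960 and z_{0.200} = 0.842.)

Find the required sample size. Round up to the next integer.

n = (z_{α/2} + z_β)² · σ² / δ²
  = (1.960 + 0.842)² · 6² / 1.4²
  = 7.8512 · 36 / 1.96
  = 144.21
Round up → n = 145.

n = 145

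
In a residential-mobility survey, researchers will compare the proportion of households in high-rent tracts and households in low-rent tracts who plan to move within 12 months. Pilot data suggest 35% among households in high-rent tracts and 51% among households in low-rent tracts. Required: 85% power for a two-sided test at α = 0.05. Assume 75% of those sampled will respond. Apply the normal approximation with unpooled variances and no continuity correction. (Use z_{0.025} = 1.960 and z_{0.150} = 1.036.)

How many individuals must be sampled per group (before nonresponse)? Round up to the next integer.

n = 224 per group

n = (z_{α/2} + z_β)² · [p₁(1−p₁) + p₂(1−p₂)] / (p₁ − p₂)²
  = (1.960 + 1.036)² · (0.35·0.65 + 0.51·0.49) / (-0.16)²
  = (2.996)² · (0.2275 + 0.2499) / 0.0256
  = 8.9760 · 0.4774 / 0.0256
  = 167.39
Adjust for 75% response: 167.39 / 0.75 = 223.18.
Round up → n = 224 per group.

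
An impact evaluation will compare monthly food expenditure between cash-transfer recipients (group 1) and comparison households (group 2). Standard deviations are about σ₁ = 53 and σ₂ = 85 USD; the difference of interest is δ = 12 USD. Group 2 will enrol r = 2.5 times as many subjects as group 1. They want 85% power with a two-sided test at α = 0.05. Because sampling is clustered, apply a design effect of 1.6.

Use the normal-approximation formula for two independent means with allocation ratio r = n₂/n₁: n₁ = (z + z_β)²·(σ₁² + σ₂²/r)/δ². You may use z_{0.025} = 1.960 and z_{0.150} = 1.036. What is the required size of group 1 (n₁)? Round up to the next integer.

n₁ = (z_{α/2} + z_β)² · (σ₁² + σ₂²/r) / δ²
   = (1.960 + 1.036)² · (53² + 85²/2.5) / 12²
   = 8.9760 · (2809 + 2890) / 144
   = 8.9760 · 5699 / 144
   = 355.24
Design effect: 1.6 × 355.24 = 568.38.
Round up → n₁ = 569; n₂ = r·n₁ = 2.5 × 569 = 1423.

n₁ = 569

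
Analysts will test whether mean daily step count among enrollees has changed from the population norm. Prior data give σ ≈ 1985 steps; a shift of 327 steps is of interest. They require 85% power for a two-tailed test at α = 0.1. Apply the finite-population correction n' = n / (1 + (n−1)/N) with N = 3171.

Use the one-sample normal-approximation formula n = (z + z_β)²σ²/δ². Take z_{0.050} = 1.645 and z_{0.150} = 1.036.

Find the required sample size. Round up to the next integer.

n = 245

n = (z_{α/2} + z_β)² · σ² / δ²
  = (1.645 + 1.036)² · 1985² / 327²
  = 7.1878 · 3940225 / 106929
  = 264.86
Finite-population correction (N = 3171): 264.86 / (1 + (264.86 − 1)/3171) = 244.52.
Round up → n = 245.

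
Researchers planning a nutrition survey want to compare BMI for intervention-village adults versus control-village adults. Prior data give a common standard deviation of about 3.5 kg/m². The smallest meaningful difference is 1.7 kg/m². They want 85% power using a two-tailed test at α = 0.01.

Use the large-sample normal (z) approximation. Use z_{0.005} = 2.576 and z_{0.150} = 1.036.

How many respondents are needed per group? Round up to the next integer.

n = 111 per group

n = (z_{α/2} + z_β)² · (σ₁² + σ₂²) / δ²
  = (2.576 + 1.036)² · (2·3.5² = 24.5) / 1.7²
  = 13.0465 · 24.5 / 2.89
  = 110.60
Round up → n = 111 per group.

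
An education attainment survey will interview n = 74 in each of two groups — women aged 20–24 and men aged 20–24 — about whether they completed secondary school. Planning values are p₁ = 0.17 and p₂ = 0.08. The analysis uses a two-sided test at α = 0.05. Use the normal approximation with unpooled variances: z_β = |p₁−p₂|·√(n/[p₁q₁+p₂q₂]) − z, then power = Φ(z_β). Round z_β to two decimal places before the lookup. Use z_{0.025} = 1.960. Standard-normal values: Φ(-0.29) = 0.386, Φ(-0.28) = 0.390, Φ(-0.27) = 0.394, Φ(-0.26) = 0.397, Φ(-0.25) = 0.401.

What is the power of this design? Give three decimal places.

z_β = |p₁−p₂|·√(n/[p₁q₁+p₂q₂]) − z_{α/2}
    = 0.09 · √(74/0.2147) − 1.960
    = 0.09 · 18.5652 − 1.960
    = 1.6709 − 1.960 = -0.2891 → -0.29
Power = Φ(-0.29) = 0.386.

Power ≈ 0.386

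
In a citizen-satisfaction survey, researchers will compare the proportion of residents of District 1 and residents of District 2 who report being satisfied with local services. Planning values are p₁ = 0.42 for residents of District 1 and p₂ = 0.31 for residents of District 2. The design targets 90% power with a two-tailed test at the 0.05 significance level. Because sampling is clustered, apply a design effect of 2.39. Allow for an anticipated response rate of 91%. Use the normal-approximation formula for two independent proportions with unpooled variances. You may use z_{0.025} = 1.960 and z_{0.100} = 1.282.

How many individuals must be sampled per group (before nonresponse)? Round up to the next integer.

n = 1044 per group

n = (z_{α/2} + z_β)² · [p₁(1−p₁) + p₂(1−p₂)] / (p₁ − p₂)²
  = (1.960 + 1.282)² · (0.42·0.58 + 0.31·0.69) / (0.11)²
  = (3.242)² · (0.2436 + 0.2139) / 0.0121
  = 10.5106 · 0.4575 / 0.0121
  = 397.40
Design effect: 2.39 × 397.40 = 949.79.
Adjust for 91% response: 949.79 / 0.91 = 1043.73.
Round up → n = 1044 per group.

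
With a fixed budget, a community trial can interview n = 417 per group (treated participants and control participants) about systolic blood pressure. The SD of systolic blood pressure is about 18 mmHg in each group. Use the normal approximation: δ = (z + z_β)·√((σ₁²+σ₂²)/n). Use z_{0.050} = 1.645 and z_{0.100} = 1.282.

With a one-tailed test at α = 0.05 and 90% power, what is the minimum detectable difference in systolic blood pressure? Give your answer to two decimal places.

Minimum detectable difference ≈ 3.65 mmHg

δ = (z_α + z_β) · √((σ₁²+σ₂²)/n)
  = (1.645 + 1.282) · √(648/417)
  = 2.927 · √1.554
  = 2.927 · 1.2466
  = 3.6487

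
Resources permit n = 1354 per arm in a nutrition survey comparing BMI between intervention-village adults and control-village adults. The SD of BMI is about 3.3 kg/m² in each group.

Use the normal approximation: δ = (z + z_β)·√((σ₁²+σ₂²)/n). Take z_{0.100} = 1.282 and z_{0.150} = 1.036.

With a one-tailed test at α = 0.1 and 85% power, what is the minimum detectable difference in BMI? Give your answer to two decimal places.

δ = (z_α + z_β) · √((σ₁²+σ₂²)/n)
  = (1.282 + 1.036) · √(21.78/1354)
  = 2.318 · √0.01609
  = 2.318 · 0.1268
  = 0.2940

Minimum detectable difference ≈ 0.29 kg/m²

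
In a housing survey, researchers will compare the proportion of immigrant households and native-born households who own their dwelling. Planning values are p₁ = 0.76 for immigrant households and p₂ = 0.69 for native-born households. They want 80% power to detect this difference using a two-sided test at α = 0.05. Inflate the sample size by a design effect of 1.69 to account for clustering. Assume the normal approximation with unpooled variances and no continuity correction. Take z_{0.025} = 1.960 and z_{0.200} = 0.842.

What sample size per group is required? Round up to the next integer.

n = 1074 per group

n = (z_{α/2} + z_β)² · [p₁(1−p₁) + p₂(1−p₂)] / (p₁ − p₂)²
  = (1.960 + 0.842)² · (0.76·0.24 + 0.69·0.31) / (0.07)²
  = (2.802)² · (0.1824 + 0.2139) / 0.0049
  = 7.8512 · 0.3963 / 0.0049
  = 634.99
Design effect: 1.69 × 634.99 = 1073.13.
Round up → n = 1074 per group.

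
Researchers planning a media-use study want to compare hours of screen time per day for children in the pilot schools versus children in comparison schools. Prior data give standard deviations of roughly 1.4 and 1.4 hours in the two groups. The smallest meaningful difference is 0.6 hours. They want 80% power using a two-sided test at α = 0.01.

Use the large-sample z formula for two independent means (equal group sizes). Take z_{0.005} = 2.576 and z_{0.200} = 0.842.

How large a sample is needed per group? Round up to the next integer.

n = 128 per group

n = (z_{α/2} + z_β)² · (σ₁² + σ₂²) / δ²
  = (2.576 + 0.842)² · (1.4² + 1.4² = 3.92) / 0.6²
  = 11.6827 · 3.92 / 0.36
  = 127.21
Round up → n = 128 per group.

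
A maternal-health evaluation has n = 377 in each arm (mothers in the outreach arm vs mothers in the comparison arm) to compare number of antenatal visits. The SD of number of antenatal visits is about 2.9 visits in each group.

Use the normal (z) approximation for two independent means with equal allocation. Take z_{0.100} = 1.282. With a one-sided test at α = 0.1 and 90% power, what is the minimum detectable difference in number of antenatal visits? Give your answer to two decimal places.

Minimum detectable difference ≈ 0.54 visits

δ = (z_α + z_β) · √((σ₁²+σ₂²)/n)
  = (1.282 + 1.282) · √(16.82/377)
  = 2.564 · √0.04462
  = 2.564 · 0.2112
  = 0.5416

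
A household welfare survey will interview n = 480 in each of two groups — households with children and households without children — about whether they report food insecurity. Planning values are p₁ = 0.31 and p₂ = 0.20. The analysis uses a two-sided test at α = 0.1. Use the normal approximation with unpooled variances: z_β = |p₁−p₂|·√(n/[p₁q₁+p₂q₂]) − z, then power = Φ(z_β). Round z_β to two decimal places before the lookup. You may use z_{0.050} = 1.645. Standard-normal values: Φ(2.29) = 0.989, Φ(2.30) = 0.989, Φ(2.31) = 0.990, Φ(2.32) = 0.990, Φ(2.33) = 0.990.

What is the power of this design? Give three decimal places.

Power ≈ 0.989

z_β = |p₁−p₂|·√(n/[p₁q₁+p₂q₂]) − z_{α/2}
    = 0.11 · √(480/0.3739) − 1.645
    = 0.11 · 35.8297 − 1.645
    = 3.9413 − 1.645 = 2.2963 → 2.30
Power = Φ(2.30) = 0.989.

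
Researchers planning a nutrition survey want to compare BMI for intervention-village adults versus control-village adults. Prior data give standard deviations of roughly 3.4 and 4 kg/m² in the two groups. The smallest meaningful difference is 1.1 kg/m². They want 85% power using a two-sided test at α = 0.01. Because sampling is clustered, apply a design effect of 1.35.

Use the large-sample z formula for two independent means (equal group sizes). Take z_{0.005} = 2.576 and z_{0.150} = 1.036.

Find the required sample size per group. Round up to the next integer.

n = 402 per group

n = (z_{α/2} + z_β)² · (σ₁² + σ₂²) / δ²
  = (2.576 + 1.036)² · (3.4² + 4² = 27.56) / 1.1²
  = 13.0465 · 27.56 / 1.21
  = 297.16
Design effect: 1.35 × 297.16 = 401.17.
Round up → n = 402 per group.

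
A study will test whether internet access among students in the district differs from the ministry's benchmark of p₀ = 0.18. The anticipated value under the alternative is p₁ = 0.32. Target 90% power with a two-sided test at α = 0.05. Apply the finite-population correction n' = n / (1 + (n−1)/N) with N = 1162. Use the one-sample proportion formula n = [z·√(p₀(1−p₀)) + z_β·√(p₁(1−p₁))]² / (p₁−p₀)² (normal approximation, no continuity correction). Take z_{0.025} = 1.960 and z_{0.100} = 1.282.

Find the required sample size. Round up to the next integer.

n = [z_{α/2}·√(p₀q₀) + z_β·√(p₁q₁)]² / (p₁ − p₀)²
  = [1.960·√(0.18·0.82) + 1.282·√(0.32·0.68)]² / (0.14)²
  = [1.960·0.3842 + 1.282·0.4665]² / 0.0196
  = [1.3510]² / 0.0196
  = 93.13
Finite-population correction (N = 1162): 93.13 / (1 + (93.13 − 1)/1162) = 86.29.
Round up → n = 87.

n = 87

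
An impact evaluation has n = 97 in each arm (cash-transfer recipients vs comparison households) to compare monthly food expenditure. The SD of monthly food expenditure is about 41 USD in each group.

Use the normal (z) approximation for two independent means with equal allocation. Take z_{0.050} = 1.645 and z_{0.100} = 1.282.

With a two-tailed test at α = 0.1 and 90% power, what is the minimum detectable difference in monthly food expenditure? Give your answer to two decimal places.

δ = (z_{α/2} + z_β) · √((σ₁²+σ₂²)/n)
  = (1.645 + 1.282) · √(3362/97)
  = 2.927 · √34.6598
  = 2.927 · 5.8873
  = 17.2320

Minimum detectable difference ≈ 17.23 USD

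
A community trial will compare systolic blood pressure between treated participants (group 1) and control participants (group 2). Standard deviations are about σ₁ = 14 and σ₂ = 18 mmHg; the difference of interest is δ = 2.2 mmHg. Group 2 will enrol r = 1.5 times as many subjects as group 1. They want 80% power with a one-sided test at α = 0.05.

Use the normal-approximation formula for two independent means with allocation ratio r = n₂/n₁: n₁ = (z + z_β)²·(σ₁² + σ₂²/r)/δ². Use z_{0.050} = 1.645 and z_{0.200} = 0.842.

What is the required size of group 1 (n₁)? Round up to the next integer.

n₁ = (z_α + z_β)² · (σ₁² + σ₂²/r) / δ²
   = (1.645 + 0.842)² · (14² + 18²/1.5) / 2.2²
   = 6.1852 · (196 + 216) / 4.84
   = 6.1852 · 412 / 4.84
   = 526.51
Round up → n₁ = 527; n₂ = r·n₁ = 1.5 × 527 = 791.

n₁ = 527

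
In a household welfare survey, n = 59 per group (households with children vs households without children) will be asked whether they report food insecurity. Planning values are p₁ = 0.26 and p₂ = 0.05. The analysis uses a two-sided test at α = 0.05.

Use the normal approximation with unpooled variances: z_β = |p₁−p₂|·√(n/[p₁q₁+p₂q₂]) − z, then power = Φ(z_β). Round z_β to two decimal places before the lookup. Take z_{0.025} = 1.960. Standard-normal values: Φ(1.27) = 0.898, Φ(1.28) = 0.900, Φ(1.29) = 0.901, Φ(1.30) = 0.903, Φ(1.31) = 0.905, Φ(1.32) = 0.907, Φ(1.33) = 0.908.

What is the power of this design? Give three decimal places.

z_β = |p₁−p₂|·√(n/[p₁q₁+p₂q₂]) − z_{α/2}
    = 0.21 · √(59/0.2399) − 1.960
    = 0.21 · 15.6823 − 1.960
    = 3.2933 − 1.960 = 1.3333 → 1.33
Power = Φ(1.33) = 0.908.

Power ≈ 0.908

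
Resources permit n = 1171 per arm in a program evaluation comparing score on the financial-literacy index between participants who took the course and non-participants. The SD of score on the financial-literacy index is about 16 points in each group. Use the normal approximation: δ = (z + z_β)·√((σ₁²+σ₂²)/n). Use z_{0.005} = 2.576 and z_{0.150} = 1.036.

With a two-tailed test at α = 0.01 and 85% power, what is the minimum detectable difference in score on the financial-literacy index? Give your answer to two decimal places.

δ = (z_{α/2} + z_β) · √((σ₁²+σ₂²)/n)
  = (2.576 + 1.036) · √(512/1171)
  = 3.612 · √0.43723
  = 3.612 · 0.6612
  = 2.3884

Minimum detectable difference ≈ 2.39 points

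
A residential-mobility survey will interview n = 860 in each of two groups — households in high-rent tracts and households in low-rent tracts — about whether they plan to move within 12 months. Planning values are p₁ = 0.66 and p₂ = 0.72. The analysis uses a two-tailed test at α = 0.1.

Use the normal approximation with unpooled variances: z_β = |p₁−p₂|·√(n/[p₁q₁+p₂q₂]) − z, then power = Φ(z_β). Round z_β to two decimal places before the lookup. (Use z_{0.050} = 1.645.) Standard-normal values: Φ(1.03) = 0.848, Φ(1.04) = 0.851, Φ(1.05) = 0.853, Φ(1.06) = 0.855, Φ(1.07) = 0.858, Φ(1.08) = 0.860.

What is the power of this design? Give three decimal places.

Power ≈ 0.853

z_β = |p₁−p₂|·√(n/[p₁q₁+p₂q₂]) − z_{α/2}
    = 0.06 · √(860/0.4260) − 1.645
    = 0.06 · 44.9308 − 1.645
    = 2.6958 − 1.645 = 1.0508 → 1.05
Power = Φ(1.05) = 0.853.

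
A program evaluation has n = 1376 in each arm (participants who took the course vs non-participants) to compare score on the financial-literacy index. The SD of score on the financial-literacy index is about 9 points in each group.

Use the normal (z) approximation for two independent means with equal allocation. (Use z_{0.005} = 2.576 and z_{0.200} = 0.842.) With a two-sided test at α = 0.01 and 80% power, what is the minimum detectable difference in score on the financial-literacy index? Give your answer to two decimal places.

Minimum detectable difference ≈ 1.17 points

δ = (z_{α/2} + z_β) · √((σ₁²+σ₂²)/n)
  = (2.576 + 0.842) · √(162/1376)
  = 3.418 · √0.11773
  = 3.418 · 0.3431
  = 1.1728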